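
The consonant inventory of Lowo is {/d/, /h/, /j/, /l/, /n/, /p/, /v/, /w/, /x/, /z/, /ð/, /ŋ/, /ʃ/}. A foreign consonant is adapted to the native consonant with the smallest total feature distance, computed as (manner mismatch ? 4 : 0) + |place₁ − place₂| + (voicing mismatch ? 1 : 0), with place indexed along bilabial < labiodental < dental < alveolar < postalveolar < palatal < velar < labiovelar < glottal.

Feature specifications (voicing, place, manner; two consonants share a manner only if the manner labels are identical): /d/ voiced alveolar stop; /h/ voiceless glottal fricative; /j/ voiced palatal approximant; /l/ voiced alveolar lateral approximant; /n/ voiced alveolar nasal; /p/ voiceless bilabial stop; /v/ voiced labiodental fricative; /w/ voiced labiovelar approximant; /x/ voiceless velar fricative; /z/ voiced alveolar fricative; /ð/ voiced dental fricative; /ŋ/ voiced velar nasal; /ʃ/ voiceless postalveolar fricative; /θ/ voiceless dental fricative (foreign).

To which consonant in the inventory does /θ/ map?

ð

/ð/ is closest: same manner (fricative), place distance 0 (dental→dental), voicing differs (+1); total 1. Next closest is /v/ at distance 2.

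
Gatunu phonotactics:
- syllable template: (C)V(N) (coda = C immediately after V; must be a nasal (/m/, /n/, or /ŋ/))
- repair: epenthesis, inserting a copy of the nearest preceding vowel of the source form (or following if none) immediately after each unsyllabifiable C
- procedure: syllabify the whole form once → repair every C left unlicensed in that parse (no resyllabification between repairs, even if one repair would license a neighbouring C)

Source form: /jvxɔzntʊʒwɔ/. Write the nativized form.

jɔvɔxɔzɔnɔtʊʒʊwɔ

Syllabifying with onset maximization leaves /j/, /v/, /z/, /n/, /ʒ/ stranded (only a nasal (/m/, /n/, or /ŋ/) is licensed in coda position; onsets are limited to one consonant).
Each unlicensed consonant becomes the onset of a new syllable: /j/ → /jɔ/, /v/ → /vɔ/, /z/ → /zɔ/, /n/ → /nɔ/, /ʒ/ → /ʒʊ/.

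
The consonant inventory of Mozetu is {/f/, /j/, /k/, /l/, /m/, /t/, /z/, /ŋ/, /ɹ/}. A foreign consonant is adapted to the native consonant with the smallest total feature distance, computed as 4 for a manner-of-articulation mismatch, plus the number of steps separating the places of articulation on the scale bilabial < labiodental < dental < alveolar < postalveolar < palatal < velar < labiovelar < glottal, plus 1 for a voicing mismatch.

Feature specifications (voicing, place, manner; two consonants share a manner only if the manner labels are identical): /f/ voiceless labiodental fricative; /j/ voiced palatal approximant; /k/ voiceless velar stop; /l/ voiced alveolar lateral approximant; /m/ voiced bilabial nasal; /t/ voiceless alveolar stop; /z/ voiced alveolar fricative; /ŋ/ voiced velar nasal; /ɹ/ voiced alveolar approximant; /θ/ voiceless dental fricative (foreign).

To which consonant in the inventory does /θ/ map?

f

/f/ is closest: same manner (fricative), place distance 1 (dental→labiodental), same voicing; total 1. Next closest is /z/ at distance 2.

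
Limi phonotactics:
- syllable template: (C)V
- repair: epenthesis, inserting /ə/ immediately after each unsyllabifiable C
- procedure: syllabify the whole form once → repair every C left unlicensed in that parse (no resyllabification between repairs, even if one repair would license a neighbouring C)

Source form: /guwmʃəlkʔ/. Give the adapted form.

guwəməʃələkəʔə

The consonants /w/, /m/, /l/, /k/, /ʔ/ cannot be parsed into a legal (C)V syllable (no codas are permitted; onsets are limited to one consonant).
Epenthesis after each stranded consonant: /w/ → /wə/, /m/ → /mə/, /l/ → /lə/, /k/ → /kə/, /ʔ/ → /ʔə/.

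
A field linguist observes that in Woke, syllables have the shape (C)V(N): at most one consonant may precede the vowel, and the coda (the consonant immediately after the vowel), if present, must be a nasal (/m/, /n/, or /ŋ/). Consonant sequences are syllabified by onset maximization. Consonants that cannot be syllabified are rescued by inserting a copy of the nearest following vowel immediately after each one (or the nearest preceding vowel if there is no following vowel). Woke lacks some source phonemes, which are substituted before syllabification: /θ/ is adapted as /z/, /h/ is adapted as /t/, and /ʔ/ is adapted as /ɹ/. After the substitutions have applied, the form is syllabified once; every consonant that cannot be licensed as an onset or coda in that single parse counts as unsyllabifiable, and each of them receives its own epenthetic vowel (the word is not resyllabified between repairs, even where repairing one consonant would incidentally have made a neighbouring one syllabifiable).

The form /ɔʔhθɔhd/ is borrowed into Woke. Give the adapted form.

Substitution: /ʔ/ → /ɹ/, /h/ → /t/, /θ/ → /z/, giving /ɔɹtzɔtd/.
Syllabifying with onset maximization leaves /ɹ/, /t/, /t/, /d/ stranded (only a nasal (/m/, /n/, or /ŋ/) is licensed in coda position; onsets are limited to one consonant).
Each unlicensed consonant becomes the onset of a new syllable: /ɹ/ → /ɹɔ/, /t/ → /tɔ/, /t/ → /tɔ/, /d/ → /dɔ/.

ɔɹɔtɔzɔtɔdɔ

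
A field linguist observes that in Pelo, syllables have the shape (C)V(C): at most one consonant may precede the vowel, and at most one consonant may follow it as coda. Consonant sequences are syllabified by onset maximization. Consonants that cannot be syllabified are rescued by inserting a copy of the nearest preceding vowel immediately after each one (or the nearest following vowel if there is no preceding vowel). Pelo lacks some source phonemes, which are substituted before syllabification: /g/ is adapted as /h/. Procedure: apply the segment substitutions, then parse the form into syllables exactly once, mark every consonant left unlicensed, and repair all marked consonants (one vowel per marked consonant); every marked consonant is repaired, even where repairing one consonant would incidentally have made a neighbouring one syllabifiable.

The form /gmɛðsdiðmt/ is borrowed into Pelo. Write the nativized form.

Substitution: /g/ → /h/, giving /hmɛðsdiðmt/.
Under (C)V(C), the unsyllabifiable consonants are /h/, /s/, /m/, /t/ (at most one coda consonant is licensed; onsets are limited to one consonant).
Each unlicensed consonant becomes the onset of a new syllable: /h/ → /hɛ/, /s/ → /sɛ/, /m/ → /mi/, /t/ → /ti/.

hɛmɛðsɛdiðmiti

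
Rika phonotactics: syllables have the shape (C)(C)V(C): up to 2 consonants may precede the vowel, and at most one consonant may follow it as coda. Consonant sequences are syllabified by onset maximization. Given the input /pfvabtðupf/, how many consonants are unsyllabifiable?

The consonants /p/, /f/ cannot be parsed into a legal (C)(C)V(C) syllable (at most one coda consonant is licensed; onsets may contain at most 2 consonants).

2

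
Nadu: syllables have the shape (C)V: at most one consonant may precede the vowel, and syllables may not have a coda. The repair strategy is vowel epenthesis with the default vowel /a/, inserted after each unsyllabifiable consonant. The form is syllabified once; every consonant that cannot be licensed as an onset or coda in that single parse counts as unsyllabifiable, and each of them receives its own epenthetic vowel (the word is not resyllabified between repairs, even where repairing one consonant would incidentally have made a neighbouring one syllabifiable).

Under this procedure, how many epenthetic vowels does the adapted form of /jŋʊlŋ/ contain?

The unsyllabifiable consonants are /j/, /l/, /ŋ/; each receives one epenthetic vowel.

3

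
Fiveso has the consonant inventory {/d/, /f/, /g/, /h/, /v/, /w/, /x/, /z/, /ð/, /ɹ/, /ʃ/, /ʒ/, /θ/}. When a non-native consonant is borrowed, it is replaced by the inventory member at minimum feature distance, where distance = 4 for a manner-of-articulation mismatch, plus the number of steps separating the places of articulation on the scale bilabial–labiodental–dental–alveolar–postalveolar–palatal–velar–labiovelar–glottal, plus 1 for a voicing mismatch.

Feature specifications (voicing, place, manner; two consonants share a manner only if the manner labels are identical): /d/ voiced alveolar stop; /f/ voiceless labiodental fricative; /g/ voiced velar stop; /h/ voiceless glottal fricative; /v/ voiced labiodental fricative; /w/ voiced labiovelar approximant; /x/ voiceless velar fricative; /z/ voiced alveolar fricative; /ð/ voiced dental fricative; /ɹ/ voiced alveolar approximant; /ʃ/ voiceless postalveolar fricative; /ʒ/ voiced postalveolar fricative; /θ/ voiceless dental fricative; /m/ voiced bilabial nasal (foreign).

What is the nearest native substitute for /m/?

v

/v/ is closest: manner differs (nasal→fricative, +4), place distance 1 (bilabial→labiodental), same voicing; total 5. Next closest is /f/ at distance 6.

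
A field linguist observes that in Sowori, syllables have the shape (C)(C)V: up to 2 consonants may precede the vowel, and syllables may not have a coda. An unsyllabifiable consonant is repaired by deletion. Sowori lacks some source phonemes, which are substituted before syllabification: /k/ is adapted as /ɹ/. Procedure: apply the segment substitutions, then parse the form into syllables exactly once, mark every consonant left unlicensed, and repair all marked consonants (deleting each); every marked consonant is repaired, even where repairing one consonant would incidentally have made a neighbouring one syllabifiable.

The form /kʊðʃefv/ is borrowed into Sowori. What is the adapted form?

Substitution: /k/ → /ɹ/, giving /ɹʊðʃefv/.
Under (C)(C)V, the unsyllabifiable consonants are /f/, /v/ (no codas are permitted; onsets may contain at most 2 consonants).
Deletion applies to /f/, /v/.

ɹʊðʃe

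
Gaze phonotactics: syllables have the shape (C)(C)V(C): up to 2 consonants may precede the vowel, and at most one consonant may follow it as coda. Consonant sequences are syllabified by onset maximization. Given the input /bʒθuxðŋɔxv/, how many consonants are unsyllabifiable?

Under (C)(C)V(C), the unsyllabifiable consonants are /b/, /v/ (at most one coda consonant is licensed; onsets may contain at most 2 consonants).

2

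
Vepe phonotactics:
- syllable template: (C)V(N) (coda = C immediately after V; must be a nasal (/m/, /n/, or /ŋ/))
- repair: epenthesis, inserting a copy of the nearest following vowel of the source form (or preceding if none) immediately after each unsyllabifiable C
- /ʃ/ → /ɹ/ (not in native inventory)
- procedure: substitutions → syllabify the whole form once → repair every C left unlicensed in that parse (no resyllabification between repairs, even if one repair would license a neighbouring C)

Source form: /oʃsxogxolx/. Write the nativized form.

Substitution: /ʃ/ → /ɹ/, giving /oɹsxogxolx/.
The consonants /ɹ/, /s/, /g/, /l/, /x/ cannot be parsed into a legal (C)V(N) syllable (only a nasal (/m/, /n/, or /ŋ/) is licensed in coda position; onsets are limited to one consonant).
Each unlicensed consonant becomes the onset of a new syllable: /ɹ/ → /ɹo/, /s/ → /so/, /g/ → /go/, /l/ → /lo/, /x/ → /xo/.

oɹosoxogoxoloxo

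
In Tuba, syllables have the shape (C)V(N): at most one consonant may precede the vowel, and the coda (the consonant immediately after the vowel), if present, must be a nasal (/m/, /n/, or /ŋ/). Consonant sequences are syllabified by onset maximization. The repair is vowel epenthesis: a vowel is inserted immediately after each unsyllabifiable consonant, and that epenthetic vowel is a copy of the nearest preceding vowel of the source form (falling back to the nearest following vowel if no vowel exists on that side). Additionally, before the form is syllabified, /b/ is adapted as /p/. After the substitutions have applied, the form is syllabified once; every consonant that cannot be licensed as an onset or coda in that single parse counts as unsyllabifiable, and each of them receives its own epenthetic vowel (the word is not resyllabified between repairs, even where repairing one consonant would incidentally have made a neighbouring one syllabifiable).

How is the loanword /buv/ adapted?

Substitution: /b/ → /p/, giving /puv/.
The consonants /v/ cannot be parsed into a legal (C)V(N) syllable (only a nasal (/m/, /n/, or /ŋ/) is licensed in coda position; onsets are limited to one consonant).
Each unlicensed consonant becomes the onset of a new syllable: /v/ → /vu/.

puvu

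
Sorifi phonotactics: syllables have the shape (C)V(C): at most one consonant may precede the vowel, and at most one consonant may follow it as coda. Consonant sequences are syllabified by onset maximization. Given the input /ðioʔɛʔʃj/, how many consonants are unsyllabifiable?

2

The consonants /ʃ/, /j/ cannot be parsed into a legal (C)V(C) syllable (at most one coda consonant is licensed; onsets are limited to one consonant).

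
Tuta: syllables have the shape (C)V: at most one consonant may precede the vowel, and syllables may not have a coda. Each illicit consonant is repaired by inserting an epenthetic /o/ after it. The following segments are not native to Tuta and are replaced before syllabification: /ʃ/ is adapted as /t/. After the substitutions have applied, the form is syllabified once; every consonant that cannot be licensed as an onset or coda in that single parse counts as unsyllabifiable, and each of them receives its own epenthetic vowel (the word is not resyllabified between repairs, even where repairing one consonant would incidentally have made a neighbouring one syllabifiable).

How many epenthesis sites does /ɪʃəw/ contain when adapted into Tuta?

1

After substitution the input is /ɪtəw/.
The unsyllabifiable consonants are /w/; each receives one epenthetic vowel.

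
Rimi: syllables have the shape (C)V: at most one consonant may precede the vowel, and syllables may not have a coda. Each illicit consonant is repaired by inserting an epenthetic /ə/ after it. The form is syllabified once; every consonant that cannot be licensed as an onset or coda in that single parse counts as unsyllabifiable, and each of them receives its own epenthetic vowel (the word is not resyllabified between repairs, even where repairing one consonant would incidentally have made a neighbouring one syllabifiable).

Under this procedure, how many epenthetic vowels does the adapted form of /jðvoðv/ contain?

4

The unsyllabifiable consonants are /j/, /ð/, /ð/, /v/; each receives one epenthetic vowel.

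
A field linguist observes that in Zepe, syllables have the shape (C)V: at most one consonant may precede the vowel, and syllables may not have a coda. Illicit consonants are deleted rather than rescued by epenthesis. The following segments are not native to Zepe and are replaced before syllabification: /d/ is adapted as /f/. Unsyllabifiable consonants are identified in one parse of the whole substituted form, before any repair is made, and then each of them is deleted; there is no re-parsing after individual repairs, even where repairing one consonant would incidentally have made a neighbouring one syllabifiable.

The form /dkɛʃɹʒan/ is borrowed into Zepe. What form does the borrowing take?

kɛʒa

Substitution: /d/ → /f/, giving /fkɛʃɹʒan/.
The consonants /f/, /ʃ/, /ɹ/, /n/ cannot be parsed into a legal (C)V syllable (no codas are permitted; onsets are limited to one consonant).
Deletion applies to /f/, /ʃ/, /ɹ/, /n/.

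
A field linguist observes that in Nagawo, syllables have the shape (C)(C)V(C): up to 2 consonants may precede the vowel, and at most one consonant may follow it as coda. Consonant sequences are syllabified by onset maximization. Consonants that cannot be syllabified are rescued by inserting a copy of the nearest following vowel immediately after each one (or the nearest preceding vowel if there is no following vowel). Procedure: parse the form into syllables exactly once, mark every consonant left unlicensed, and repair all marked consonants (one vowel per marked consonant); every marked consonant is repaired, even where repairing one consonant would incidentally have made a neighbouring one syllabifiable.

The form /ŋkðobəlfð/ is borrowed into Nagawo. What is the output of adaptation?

The consonants /ŋ/, /f/, /ð/ cannot be parsed into a legal (C)(C)V(C) syllable (at most one coda consonant is licensed; onsets may contain at most 2 consonants).
Each unlicensed consonant becomes the onset of a new syllable: /ŋ/ → /ŋo/, /f/ → /fə/, /ð/ → /ðə/.

ŋokðobəlfəðə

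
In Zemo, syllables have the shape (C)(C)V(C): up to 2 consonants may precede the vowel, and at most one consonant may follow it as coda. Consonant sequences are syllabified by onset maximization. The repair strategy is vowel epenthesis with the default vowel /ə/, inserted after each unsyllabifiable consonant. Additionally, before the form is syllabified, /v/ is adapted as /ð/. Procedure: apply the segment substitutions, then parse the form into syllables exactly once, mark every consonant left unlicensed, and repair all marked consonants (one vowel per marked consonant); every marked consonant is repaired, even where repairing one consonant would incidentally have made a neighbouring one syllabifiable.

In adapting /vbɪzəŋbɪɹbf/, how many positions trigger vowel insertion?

2

After substitution the input is /ðbɪzəŋbɪɹbf/.
The unsyllabifiable consonants are /b/, /f/; each receives one epenthetic vowel.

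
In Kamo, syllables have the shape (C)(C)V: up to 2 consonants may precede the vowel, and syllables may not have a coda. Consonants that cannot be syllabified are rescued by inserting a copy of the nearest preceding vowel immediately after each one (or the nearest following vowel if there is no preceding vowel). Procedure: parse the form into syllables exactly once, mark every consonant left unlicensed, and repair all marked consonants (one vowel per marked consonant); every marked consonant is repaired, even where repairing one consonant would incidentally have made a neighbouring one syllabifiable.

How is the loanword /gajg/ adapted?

Syllabifying with onset maximization leaves /j/, /g/ stranded (no codas are permitted; onsets may contain at most 2 consonants).
Inserting the epenthetic vowel yields /j/ → /ja/, /g/ → /ga/.

gajaga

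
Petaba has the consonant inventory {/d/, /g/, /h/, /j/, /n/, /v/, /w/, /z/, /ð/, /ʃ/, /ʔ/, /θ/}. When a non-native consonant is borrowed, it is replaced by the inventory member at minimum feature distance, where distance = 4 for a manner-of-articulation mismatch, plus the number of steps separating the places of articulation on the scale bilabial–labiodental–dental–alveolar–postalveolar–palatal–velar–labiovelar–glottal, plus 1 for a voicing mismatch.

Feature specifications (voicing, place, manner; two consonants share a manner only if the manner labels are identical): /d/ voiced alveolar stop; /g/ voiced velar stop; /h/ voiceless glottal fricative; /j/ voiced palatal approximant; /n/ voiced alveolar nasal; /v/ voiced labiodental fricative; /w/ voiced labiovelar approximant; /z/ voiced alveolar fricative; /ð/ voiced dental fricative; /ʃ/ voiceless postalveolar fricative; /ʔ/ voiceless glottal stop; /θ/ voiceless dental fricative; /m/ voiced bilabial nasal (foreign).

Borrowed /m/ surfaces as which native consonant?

n

/n/ is closest: same manner (nasal), place distance 3 (bilabial→alveolar), same voicing; total 3. Next closest is /v/ at distance 5.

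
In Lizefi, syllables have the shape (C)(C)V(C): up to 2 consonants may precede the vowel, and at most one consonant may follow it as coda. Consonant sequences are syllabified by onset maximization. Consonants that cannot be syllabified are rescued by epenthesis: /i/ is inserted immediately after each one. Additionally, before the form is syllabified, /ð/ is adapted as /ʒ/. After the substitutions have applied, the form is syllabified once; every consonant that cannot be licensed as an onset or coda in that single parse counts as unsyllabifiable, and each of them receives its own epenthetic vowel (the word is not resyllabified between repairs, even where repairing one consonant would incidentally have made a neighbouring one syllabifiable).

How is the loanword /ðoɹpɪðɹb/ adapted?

Substitution: /ð/ → /ʒ/, giving /ʒoɹpɪʒɹb/.
Syllabifying with onset maximization leaves /ɹ/, /b/ stranded (at most one coda consonant is licensed; onsets may contain at most 2 consonants).
Epenthesis after each stranded consonant: /ɹ/ → /ɹi/, /b/ → /bi/.

ʒoɹpɪʒɹibi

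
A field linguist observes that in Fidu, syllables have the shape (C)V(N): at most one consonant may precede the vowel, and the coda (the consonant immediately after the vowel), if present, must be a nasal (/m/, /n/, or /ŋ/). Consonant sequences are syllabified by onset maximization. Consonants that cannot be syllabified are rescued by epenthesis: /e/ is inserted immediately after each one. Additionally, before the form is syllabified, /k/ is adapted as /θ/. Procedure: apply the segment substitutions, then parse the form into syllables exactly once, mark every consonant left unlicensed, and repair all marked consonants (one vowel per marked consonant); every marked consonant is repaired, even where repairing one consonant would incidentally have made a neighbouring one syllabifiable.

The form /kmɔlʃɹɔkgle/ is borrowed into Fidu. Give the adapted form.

Substitution: /k/ → /θ/, giving /θmɔlʃɹɔθgle/.
Syllabifying with onset maximization leaves /θ/, /l/, /ʃ/, /θ/, /g/ stranded (only a nasal (/m/, /n/, or /ŋ/) is licensed in coda position; onsets are limited to one consonant).
Inserting the epenthetic vowel yields /θ/ → /θe/, /l/ → /le/, /ʃ/ → /ʃe/, /θ/ → /θe/, /g/ → /ge/.

θemɔleʃeɹɔθegele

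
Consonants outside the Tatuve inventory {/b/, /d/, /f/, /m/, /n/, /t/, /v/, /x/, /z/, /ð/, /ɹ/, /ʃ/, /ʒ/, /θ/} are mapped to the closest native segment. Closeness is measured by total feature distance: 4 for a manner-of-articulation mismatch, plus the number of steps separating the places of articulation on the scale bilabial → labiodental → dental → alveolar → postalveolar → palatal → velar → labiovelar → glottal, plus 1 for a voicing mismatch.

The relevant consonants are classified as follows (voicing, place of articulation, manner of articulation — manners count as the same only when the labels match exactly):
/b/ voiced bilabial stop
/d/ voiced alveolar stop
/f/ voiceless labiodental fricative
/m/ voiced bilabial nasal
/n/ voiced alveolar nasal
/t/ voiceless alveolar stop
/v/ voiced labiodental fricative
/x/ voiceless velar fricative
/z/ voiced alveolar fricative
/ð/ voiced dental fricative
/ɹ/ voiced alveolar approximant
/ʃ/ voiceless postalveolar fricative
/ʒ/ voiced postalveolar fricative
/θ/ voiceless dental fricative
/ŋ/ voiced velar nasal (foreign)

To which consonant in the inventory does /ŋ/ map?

n

/n/ is closest: same manner (nasal), place distance 3 (velar→alveolar), same voicing; total 3. Next closest is /x/ at distance 5.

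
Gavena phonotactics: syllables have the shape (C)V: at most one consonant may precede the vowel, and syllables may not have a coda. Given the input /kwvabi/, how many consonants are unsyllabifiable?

Under (C)V, the unsyllabifiable consonants are /k/, /w/ (no codas are permitted; onsets are limited to one consonant).

2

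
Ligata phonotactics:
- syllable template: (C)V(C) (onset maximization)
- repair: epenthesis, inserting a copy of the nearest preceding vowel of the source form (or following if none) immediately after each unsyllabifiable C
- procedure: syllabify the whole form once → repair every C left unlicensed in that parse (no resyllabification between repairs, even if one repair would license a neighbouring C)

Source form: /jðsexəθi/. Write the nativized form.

Under (C)V(C), the unsyllabifiable consonants are /j/, /ð/ (at most one coda consonant is licensed; onsets are limited to one consonant).
Inserting the epenthetic vowel yields /j/ → /je/, /ð/ → /ðe/.

jeðesexəθi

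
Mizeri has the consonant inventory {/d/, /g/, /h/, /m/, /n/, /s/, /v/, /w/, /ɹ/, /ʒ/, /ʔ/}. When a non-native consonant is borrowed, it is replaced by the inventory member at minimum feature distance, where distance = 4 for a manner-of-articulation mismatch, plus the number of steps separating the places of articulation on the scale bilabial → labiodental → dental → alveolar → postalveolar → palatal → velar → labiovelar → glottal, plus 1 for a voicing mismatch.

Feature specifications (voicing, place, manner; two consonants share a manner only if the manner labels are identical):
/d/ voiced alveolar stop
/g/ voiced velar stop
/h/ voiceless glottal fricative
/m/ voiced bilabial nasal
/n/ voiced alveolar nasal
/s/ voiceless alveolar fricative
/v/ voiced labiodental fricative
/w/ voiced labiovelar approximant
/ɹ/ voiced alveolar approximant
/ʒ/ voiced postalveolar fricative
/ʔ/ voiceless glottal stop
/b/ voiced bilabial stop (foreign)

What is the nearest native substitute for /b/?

/d/ is closest: same manner (stop), place distance 3 (bilabial→alveolar), same voicing; total 3. Next closest is /m/ at distance 4.

d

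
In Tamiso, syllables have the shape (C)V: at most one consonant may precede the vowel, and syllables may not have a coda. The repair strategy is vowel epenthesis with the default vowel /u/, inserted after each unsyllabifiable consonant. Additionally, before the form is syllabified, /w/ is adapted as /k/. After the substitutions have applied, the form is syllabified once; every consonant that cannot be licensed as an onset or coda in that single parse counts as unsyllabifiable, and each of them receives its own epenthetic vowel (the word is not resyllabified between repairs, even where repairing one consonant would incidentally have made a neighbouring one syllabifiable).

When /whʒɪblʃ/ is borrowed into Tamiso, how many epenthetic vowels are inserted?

5

After substitution the input is /khʒɪblʃ/.
The unsyllabifiable consonants are /k/, /h/, /b/, /l/, /ʃ/; each receives one epenthetic vowel.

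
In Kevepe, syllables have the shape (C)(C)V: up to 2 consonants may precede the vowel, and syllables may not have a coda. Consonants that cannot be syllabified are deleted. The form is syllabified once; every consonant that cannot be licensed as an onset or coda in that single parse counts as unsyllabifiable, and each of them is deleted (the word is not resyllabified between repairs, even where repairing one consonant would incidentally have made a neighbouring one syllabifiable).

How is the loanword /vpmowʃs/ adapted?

Under (C)(C)V, the unsyllabifiable consonants are /v/, /w/, /ʃ/, /s/ (no codas are permitted; onsets may contain at most 2 consonants).
Deletion applies to /v/, /w/, /ʃ/, /s/.

pmo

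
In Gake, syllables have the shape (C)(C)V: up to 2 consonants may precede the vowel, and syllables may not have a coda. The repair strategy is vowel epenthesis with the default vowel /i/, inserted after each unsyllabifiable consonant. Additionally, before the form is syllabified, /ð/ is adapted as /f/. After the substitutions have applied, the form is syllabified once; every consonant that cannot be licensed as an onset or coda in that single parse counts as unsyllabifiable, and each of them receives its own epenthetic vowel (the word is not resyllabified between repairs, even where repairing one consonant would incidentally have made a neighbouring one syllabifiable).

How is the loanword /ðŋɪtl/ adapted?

fŋɪtili

Substitution: /ð/ → /f/, giving /fŋɪtl/.
Under (C)(C)V, the unsyllabifiable consonants are /t/, /l/ (no codas are permitted; onsets may contain at most 2 consonants).
Inserting the epenthetic vowel yields /t/ → /ti/, /l/ → /li/.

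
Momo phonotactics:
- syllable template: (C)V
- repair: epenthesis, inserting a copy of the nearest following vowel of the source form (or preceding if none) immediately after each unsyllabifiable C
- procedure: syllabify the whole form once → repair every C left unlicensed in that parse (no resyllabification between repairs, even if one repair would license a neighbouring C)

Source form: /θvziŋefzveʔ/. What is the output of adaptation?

Under (C)V, the unsyllabifiable consonants are /θ/, /v/, /f/, /z/, /ʔ/ (no codas are permitted; onsets are limited to one consonant).
Epenthesis after each stranded consonant: /θ/ → /θi/, /v/ → /vi/, /f/ → /fe/, /z/ → /ze/, /ʔ/ → /ʔe/.

θiviziŋefezeveʔe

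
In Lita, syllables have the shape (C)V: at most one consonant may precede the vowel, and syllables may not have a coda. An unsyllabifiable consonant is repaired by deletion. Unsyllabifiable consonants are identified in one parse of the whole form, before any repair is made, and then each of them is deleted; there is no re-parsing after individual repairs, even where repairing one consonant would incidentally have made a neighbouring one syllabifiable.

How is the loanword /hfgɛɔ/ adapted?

Syllabifying with onset maximization leaves /h/, /f/ stranded (no codas are permitted; onsets are limited to one consonant).
Deleting the stranded consonants removes /h/, /f/.

gɛɔ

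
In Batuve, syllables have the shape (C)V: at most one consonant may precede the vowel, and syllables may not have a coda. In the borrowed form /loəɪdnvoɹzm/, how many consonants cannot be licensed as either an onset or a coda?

5

Syllabifying with onset maximization leaves /d/, /n/, /ɹ/, /z/, /m/ stranded (no codas are permitted; onsets are limited to one consonant).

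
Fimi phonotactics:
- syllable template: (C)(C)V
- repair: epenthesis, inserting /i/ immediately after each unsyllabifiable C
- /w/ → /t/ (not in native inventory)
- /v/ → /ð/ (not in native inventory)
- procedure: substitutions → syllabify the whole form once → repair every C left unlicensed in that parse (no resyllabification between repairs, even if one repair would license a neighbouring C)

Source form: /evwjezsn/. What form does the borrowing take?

Substitution: /v/ → /ð/, /w/ → /t/, giving /eðtjezsn/.
Syllabifying with onset maximization leaves /ð/, /z/, /s/, /n/ stranded (no codas are permitted; onsets may contain at most 2 consonants).
Epenthesis after each stranded consonant: /ð/ → /ði/, /z/ → /zi/, /s/ → /si/, /n/ → /ni/.

eðitjezisini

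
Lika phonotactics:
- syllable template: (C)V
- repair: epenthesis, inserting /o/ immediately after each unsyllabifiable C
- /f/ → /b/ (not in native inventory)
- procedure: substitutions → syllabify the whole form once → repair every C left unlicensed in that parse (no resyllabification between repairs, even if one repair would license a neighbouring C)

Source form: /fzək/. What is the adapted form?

bozəko

Substitution: /f/ → /b/, giving /bzək/.
Syllabifying with onset maximization leaves /b/, /k/ stranded (no codas are permitted; onsets are limited to one consonant).
Inserting the epenthetic vowel yields /b/ → /bo/, /k/ → /ko/.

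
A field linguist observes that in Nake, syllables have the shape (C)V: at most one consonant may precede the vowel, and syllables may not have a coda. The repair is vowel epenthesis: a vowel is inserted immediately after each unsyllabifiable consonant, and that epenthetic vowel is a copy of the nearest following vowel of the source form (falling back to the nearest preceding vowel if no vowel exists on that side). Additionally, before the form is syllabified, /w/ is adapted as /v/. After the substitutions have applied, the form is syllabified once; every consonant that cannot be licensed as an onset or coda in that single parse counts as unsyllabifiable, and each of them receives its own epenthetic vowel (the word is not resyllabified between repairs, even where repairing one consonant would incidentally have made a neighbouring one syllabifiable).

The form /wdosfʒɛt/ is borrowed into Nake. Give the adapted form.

Substitution: /w/ → /v/, giving /vdosfʒɛt/.
Under (C)V, the unsyllabifiable consonants are /v/, /s/, /f/, /t/ (no codas are permitted; onsets are limited to one consonant).
Epenthesis after each stranded consonant: /v/ → /vo/, /s/ → /sɛ/, /f/ → /fɛ/, /t/ → /tɛ/.

vodosɛfɛʒɛtɛ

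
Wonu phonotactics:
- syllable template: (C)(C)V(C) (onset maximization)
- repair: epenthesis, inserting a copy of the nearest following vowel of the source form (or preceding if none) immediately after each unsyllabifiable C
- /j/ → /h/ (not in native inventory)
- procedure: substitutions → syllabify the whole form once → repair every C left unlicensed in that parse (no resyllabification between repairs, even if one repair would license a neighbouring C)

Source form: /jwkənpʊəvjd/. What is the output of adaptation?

həwkənpʊəvhədə

Substitution: /j/ → /h/, giving /hwkənpʊəvhd/.
Syllabifying with onset maximization leaves /h/, /h/, /d/ stranded (at most one coda consonant is licensed; onsets may contain at most 2 consonants).
Epenthesis after each stranded consonant: /h/ → /hə/, /h/ → /hə/, /d/ → /də/.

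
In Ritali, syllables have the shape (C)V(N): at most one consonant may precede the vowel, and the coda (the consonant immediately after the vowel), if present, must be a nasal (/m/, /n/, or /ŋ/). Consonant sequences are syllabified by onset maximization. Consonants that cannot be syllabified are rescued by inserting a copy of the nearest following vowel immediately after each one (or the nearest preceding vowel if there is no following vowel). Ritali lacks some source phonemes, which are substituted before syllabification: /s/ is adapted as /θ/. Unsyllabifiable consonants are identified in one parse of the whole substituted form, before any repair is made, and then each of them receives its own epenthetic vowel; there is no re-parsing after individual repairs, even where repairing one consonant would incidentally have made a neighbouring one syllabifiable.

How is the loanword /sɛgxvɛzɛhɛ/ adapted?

Substitution: /s/ → /θ/, giving /θɛgxvɛzɛhɛ/.
Under (C)V(N), the unsyllabifiable consonants are /g/, /x/ (only a nasal (/m/, /n/, or /ŋ/) is licensed in coda position; onsets are limited to one consonant).
Epenthesis after each stranded consonant: /g/ → /gɛ/, /x/ → /xɛ/.

θɛgɛxɛvɛzɛhɛ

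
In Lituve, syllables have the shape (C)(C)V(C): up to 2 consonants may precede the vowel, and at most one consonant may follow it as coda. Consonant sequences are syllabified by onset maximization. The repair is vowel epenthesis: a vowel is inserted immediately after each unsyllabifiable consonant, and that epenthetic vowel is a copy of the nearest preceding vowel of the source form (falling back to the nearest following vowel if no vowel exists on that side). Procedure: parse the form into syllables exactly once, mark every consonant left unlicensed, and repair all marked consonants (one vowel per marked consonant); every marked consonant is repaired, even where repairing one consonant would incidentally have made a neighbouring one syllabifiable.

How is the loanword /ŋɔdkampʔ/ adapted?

ŋɔdkampaʔa

Syllabifying with onset maximization leaves /p/, /ʔ/ stranded (at most one coda consonant is licensed; onsets may contain at most 2 consonants).
Each unlicensed consonant becomes the onset of a new syllable: /p/ → /pa/, /ʔ/ → /ʔa/.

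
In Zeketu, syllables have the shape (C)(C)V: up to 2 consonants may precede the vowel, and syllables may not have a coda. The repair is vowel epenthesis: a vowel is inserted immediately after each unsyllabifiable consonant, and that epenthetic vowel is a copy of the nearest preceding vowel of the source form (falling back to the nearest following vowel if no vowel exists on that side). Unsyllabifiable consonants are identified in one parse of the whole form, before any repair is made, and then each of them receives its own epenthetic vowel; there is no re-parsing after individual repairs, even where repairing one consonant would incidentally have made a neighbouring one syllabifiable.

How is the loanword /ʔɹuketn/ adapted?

ʔɹuketene

Under (C)(C)V, the unsyllabifiable consonants are /t/, /n/ (no codas are permitted; onsets may contain at most 2 consonants).
Epenthesis after each stranded consonant: /t/ → /te/, /n/ → /ne/.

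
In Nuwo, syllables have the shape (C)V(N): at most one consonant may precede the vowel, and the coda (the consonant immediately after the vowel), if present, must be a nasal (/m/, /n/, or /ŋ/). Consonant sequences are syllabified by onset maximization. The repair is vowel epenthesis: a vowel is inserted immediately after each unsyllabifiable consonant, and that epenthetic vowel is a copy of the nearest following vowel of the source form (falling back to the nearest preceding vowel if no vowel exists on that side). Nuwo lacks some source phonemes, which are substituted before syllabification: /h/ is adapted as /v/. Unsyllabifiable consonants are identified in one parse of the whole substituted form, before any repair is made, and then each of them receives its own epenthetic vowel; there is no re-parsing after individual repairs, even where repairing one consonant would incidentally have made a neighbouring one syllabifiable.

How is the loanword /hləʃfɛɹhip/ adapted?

Substitution: /h/ → /v/, giving /vləʃfɛɹvip/.
Syllabifying with onset maximization leaves /v/, /ʃ/, /ɹ/, /p/ stranded (only a nasal (/m/, /n/, or /ŋ/) is licensed in coda position; onsets are limited to one consonant).
Inserting the epenthetic vowel yields /v/ → /və/, /ʃ/ → /ʃɛ/, /ɹ/ → /ɹi/, /p/ → /pi/.

vələʃɛfɛɹivipi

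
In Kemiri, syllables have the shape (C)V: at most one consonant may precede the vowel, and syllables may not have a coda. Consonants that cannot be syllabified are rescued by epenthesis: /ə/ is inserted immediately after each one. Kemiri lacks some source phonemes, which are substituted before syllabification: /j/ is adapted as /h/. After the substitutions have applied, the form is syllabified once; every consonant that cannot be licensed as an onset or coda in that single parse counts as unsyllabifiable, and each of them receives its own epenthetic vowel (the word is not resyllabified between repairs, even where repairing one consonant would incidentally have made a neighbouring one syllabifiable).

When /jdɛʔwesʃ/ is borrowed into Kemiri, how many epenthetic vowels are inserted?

After substitution the input is /hdɛʔwesʃ/.
The unsyllabifiable consonants are /h/, /ʔ/, /s/, /ʃ/; each receives one epenthetic vowel.

4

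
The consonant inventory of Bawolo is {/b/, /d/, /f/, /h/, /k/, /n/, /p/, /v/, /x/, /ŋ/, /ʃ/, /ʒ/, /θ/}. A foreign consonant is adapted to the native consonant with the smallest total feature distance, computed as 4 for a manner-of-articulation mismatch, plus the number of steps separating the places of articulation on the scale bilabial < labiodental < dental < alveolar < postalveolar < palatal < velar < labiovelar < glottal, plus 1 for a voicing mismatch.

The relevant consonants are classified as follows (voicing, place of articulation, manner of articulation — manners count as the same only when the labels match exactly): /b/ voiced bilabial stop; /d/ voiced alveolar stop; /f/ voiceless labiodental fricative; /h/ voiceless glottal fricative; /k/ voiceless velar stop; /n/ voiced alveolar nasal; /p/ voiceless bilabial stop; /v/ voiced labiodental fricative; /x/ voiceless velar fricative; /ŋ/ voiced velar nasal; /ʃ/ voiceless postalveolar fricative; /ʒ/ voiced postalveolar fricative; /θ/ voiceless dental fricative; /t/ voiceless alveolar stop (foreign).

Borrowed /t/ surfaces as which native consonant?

d

/d/ is closest: same manner (stop), place distance 0 (alveolar→alveolar), voicing differs (+1); total 1. Next closest is /k/ at distance 3.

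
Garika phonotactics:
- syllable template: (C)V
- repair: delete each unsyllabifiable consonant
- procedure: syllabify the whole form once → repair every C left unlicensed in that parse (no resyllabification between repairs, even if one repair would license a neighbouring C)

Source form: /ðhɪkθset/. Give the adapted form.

hɪse

Under (C)V, the unsyllabifiable consonants are /ð/, /k/, /θ/, /t/ (no codas are permitted; onsets are limited to one consonant).
Deleting the stranded consonants removes /ð/, /k/, /θ/, /t/.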